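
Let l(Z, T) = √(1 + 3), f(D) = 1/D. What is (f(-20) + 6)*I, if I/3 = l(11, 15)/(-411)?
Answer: -119/1370 ≈ -0.086861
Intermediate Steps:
f(D) = 1/D
l(Z, T) = 2 (l(Z, T) = √4 = 2)
I = -2/137 (I = 3*(2/(-411)) = 3*(2*(-1/411)) = 3*(-2/411) = -2/137 ≈ -0.014599)
(f(-20) + 6)*I = (1/(-20) + 6)*(-2/137) = (-1/20 + 6)*(-2/137) = (119/20)*(-2/137) = -119/1370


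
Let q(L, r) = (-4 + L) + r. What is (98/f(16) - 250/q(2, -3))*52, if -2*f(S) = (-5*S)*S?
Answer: 208637/80 ≈ 2608.0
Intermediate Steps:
f(S) = 5*S**2/2 (f(S) = -(-5*S)*S/2 = -(-5)*S**2/2 = 5*S**2/2)
q(L, r) = -4 + L + r
(98/f(16) - 250/q(2, -3))*52 = (98/(((5/2)*16**2)) - 250/(-4 + 2 - 3))*52 = (98/(((5/2)*256)) - 250/(-5))*52 = (98/640 - 250*(-1/5))*52 = (98*(1/640) + 50)*52 = (49/320 + 50)*52 = (16049/320)*52 = 208637/80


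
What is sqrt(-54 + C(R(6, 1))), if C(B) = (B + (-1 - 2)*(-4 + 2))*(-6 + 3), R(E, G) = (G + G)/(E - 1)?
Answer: I*sqrt(1830)/5 ≈ 8.5557*I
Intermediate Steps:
R(E, G) = 2*G/(-1 + E) (R(E, G) = (2*G)/(-1 + E) = 2*G/(-1 + E))
C(B) = -18 - 3*B (C(B) = (B - 3*(-2))*(-3) = (B + 6)*(-3) = (6 + B)*(-3) = -18 - 3*B)
sqrt(-54 + C(R(6, 1))) = sqrt(-54 + (-18 - 6/(-1 + 6))) = sqrt(-54 + (-18 - 6/5)) = sqrt(-54 - 96/5) = sqrt(-366/5) = I*sqrt(1830)/5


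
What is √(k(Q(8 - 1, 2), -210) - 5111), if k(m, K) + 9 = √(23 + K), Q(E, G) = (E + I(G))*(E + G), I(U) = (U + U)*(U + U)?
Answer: √(-5120 + I*√187) ≈ 0.0956 + 71.554*I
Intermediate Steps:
I(U) = 4*U² (I(U) = (2*U)*(2*U) = 4*U²)
Q(E, G) = (E + G)*(E + 4*G²) (Q(E, G) = (E + 4*G²)*(E + G) = (E + G)*(E + 4*G²))
k(m, K) = -9 + √(23 + K)
√(k(Q(8 - 1, 2), -210) - 5111) = √((-9 + √(23 - 210)) - 5111) = √((-9 + √(-187)) - 5111) = √((-9 + I*√187) - 5111) = √(-5120 + I*√187)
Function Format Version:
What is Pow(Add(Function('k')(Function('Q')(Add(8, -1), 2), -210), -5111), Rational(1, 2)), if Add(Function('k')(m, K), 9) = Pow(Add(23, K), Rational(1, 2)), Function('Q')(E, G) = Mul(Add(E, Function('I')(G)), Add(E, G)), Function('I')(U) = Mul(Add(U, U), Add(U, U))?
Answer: Pow(Add(-5120, Mul(I, Pow(187, Rational(1, 2)))), Rational(1, 2)) ≈ Add(0.0956, Mul(71.554, I))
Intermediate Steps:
Function('I')(U) = Mul(4, Pow(U, 2)) (Function('I')(U) = Mul(Mul(2, U), Mul(2, U)) = Mul(4, Pow(U, 2)))
Function('Q')(E, G) = Mul(Add(E, G), Add(E, Mul(4, Pow(G, 2)))) (Function('Q')(E, G) = Mul(Add(E, Mul(4, Pow(G, 2))), Add(E, G)) = Mul(Add(E, G), Add(E, Mul(4, Pow(G, 2)))))
Function('k')(m, K) = Add(-9, Pow(Add(23, K), Rational(1, 2)))
Pow(Add(Function('k')(Function('Q')(Add(8, -1), 2), -210), -5111), Rational(1, 2)) = Pow(Add(Add(-9, Pow(Add(23, -210), Rational(1, 2))), -5111), Rational(1, 2)) = Pow(Add(Add(-9, Pow(-187, Rational(1, 2))), -5111), Rational(1, 2)) = Pow(Add(Add(-9, Mul(I, Pow(187, Rational(1, 2)))), -5111), Rational(1, 2)) = Pow(Add(-5120, Mul(I, Pow(187, Rational(1, 2)))), Rational(1, 2))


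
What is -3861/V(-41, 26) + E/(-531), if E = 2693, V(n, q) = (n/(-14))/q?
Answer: -746379937/21771 ≈ -34283.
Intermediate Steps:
V(n, q) = -n/(14*q) (V(n, q) = (n*(-1/14))/q = (-n/14)/q = -n/(14*q))
-3861/V(-41, 26) + E/(-531) = -3861/((-1/14*(-41)/26)) + 2693/(-531) = -3861/((-1/14*(-41)*1/26)) + 2693*(-1/531) = -3861/41/364 - 2693/531 = -3861*364/41 - 2693/531 = -1405404/41 - 2693/531 = -746379937/21771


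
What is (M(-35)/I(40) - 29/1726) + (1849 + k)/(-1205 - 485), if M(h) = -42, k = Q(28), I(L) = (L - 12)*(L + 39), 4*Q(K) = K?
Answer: -65330056/57609565 ≈ -1.1340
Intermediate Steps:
Q(K) = K/4
I(L) = (-12 + L)*(39 + L)
k = 7 (k = (¼)*28 = 7)
(M(-35)/I(40) - 29/1726) + (1849 + k)/(-1205 - 485) = (-42/(-468 + 40² + 27*40) - 29/1726) + (1849 + 7)/(-1205 - 485) = (-42/(-468 + 1600 + 1080) - 29*1/1726) + 1856/(-1690) = (-42/2212 - 29/1726) + 1856*(-1/1690) = (-42*1/2212 - 29/1726) - 928/845 = (-3/158 - 29/1726) - 928/845 = -2440/68177 - 928/845 = -65330056/57609565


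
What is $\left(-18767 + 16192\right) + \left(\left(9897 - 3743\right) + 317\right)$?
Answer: $3896$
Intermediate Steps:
$\left(-18767 + 16192\right) + \left(\left(9897 - 3743\right) + 317\right) = -2575 + \left(6154 + 317\right) = -2575 + 6471 = 3896$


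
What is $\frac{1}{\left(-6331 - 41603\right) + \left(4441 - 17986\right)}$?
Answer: $- \frac{1}{61479} \approx -1.6266 \cdot 10^{-5}$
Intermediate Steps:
$\frac{1}{\left(-6331 - 41603\right) + \left(4441 - 17986\right)} = \frac{1}{\left(-6331 - 41603\right) - 13545} = \frac{1}{-47934 - 13545} = \frac{1}{-61479} = - \frac{1}{61479}$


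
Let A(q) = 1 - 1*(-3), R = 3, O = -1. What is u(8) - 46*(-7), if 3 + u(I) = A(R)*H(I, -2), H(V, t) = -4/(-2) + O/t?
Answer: 329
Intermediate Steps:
A(q) = 4 (A(q) = 1 + 3 = 4)
H(V, t) = 2 - 1/t (H(V, t) = -4/(-2) - 1/t = -4*(-½) - 1/t = 2 - 1/t)
u(I) = 7 (u(I) = -3 + 4*(2 - 1/(-2)) = -3 + 4*(2 - 1*(-½)) = -3 + 4*(2 + ½) = -3 + 4*(5/2) = -3 + 10 = 7)
u(8) - 46*(-7) = 7 - 46*(-7) = 7 + 322 = 329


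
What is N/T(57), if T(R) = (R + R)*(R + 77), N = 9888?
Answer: 824/1273 ≈ 0.64729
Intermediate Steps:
T(R) = 2*R*(77 + R) (T(R) = (2*R)*(77 + R) = 2*R*(77 + R))
N/T(57) = 9888/((2*57*(77 + 57))) = 9888/((2*57*134)) = 9888/15276 = 9888*(1/15276) = 824/1273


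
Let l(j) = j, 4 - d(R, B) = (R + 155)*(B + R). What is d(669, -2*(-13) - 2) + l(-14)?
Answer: -571042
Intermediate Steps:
d(R, B) = 4 - (155 + R)*(B + R) (d(R, B) = 4 - (R + 155)*(B + R) = 4 - (155 + R)*(B + R))
d(669, -2*(-13) - 2) + l(-14) = (4 - 1*669**2 - 155*(-2*(-13) - 2) - 155*669 - 1*(-2*(-13) - 2)*669) - 14 = (4 - 1*447561 - 155*(26 - 2) - 103695 - 1*(26 - 2)*669) - 14 = (4 - 447561 - 155*24 - 103695 - 1*24*669) - 14 = (4 - 447561 - 3720 - 103695 - 16056) - 14 = -571028 - 14 = -571042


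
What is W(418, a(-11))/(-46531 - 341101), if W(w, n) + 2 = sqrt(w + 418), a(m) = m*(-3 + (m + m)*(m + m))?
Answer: 1/193816 - sqrt(209)/193816 ≈ -6.9431e-5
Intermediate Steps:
a(m) = m*(-3 + 4*m**2) (a(m) = m*(-3 + (2*m)*(2*m)) = m*(-3 + 4*m**2))
W(w, n) = -2 + sqrt(418 + w) (W(w, n) = -2 + sqrt(w + 418) = -2 + sqrt(418 + w))
W(418, a(-11))/(-46531 - 341101) = (-2 + sqrt(418 + 418))/(-46531 - 341101) = (-2 + sqrt(836))/(-387632) = (-2 + 2*sqrt(209))*(-1/387632) = 1/193816 - sqrt(209)/193816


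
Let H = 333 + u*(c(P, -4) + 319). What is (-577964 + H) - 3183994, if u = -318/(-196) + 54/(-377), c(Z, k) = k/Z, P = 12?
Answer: -69479790899/18473 ≈ -3.7612e+6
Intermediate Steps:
u = 54651/36946 (u = -318*(-1/196) + 54*(-1/377) = 159/98 - 54/377 = 54651/36946 ≈ 1.4792)
H = 14859235/18473 (H = 333 + 54651*(-4/12 + 319)/36946 = 333 + 54651*(-4*1/12 + 319)/36946 = 333 + 54651*(-1/3 + 319)/36946 = 333 + (54651/36946)*(956/3) = 333 + 8707726/18473 = 14859235/18473 ≈ 804.38)
(-577964 + H) - 3183994 = (-577964 + 14859235/18473) - 3183994 = -10661869737/18473 - 3183994 = -69479790899/18473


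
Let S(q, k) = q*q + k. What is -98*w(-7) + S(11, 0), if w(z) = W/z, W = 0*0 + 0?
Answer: 121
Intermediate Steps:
S(q, k) = k + q² (S(q, k) = q² + k = k + q²)
W = 0 (W = 0 + 0 = 0)
w(z) = 0 (w(z) = 0/z = 0)
-98*w(-7) + S(11, 0) = -98*0 + (0 + 11²) = 0 + (0 + 121) = 0 + 121 = 121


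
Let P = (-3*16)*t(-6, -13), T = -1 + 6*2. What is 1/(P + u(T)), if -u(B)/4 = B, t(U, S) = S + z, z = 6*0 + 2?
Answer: 1/484 ≈ 0.0020661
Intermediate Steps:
z = 2 (z = 0 + 2 = 2)
t(U, S) = 2 + S (t(U, S) = S + 2 = 2 + S)
T = 11 (T = -1 + 12 = 11)
u(B) = -4*B
P = 528 (P = (-3*16)*(2 - 13) = -48*(-11) = 528)
1/(P + u(T)) = 1/(528 - 4*11) = 1/(528 - 44) = 1/484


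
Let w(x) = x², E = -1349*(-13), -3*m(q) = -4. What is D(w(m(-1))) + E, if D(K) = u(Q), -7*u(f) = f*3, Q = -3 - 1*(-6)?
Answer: 122750/7 ≈ 17536.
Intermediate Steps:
m(q) = 4/3 (m(q) = -⅓*(-4) = 4/3)
E = 17537
Q = 3 (Q = -3 + 6 = 3)
u(f) = -3*f/7 (u(f) = -f*3/7 = -3*f/7)
D(K) = -9/7 (D(K) = -3/7*3 = -9/7)
D(w(m(-1))) + E = -9/7 + 17537 = 122750/7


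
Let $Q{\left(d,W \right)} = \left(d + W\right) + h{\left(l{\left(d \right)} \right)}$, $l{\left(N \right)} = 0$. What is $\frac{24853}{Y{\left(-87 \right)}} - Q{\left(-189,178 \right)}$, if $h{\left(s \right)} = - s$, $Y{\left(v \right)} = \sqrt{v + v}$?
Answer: $11 - \frac{857 i \sqrt{174}}{6} \approx 11.0 - 1884.1 i$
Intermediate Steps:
$Y{\left(v \right)} = \sqrt{2} \sqrt{v}$ ($Y{\left(v \right)} = \sqrt{2 v} = \sqrt{2} \sqrt{v}$)
$Q{\left(d,W \right)} = W + d$ ($Q{\left(d,W \right)} = \left(d + W\right) - 0 = \left(W + d\right) + 0 = W + d$)
$\frac{24853}{Y{\left(-87 \right)}} - Q{\left(-189,178 \right)} = \frac{24853}{\sqrt{2} \sqrt{-87}} - \left(178 - 189\right) = \frac{24853}{\sqrt{2} i \sqrt{87}} - -11 = \frac{24853}{i \sqrt{174}} + 11 = 24853 \left(- \frac{i \sqrt{174}}{174}\right) + 11 = - \frac{857 i \sqrt{174}}{6} + 11 = 11 - \frac{857 i \sqrt{174}}{6}$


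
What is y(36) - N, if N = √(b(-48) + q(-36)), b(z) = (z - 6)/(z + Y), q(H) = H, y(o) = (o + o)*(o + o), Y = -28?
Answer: 5184 - 3*I*√5662/38 ≈ 5184.0 - 5.9405*I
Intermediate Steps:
y(o) = 4*o² (y(o) = (2*o)*(2*o) = 4*o²)
b(z) = (-6 + z)/(-28 + z) (b(z) = (z - 6)/(z - 28) = (-6 + z)/(-28 + z))
N = 3*I*√5662/38 (N = √((-6 - 48)/(-28 - 48) - 36) = √(-54/(-76) - 36) = √(-1/76*(-54) - 36) = √(27/38 - 36) = √(-1341/38) = 3*I*√5662/38 ≈ 5.9405*I)
y(36) - N = 4*36² - 3*I*√5662/38 = 4*1296 - 3*I*√5662/38 = 5184 - 3*I*√5662/38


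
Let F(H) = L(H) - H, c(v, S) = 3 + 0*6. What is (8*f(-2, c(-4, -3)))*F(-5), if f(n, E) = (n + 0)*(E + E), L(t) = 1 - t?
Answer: -1056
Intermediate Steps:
c(v, S) = 3 (c(v, S) = 3 + 0 = 3)
F(H) = 1 - 2*H (F(H) = (1 - H) - H = 1 - 2*H)
f(n, E) = 2*E*n (f(n, E) = n*(2*E) = 2*E*n)
(8*f(-2, c(-4, -3)))*F(-5) = (8*(2*3*(-2)))*(1 - 2*(-5)) = (8*(-12))*(1 + 10) = -96*11 = -1056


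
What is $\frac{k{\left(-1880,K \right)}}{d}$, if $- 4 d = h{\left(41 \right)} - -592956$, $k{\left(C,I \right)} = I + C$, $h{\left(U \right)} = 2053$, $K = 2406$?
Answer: $- \frac{2104}{595009} \approx -0.0035361$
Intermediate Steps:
$k{\left(C,I \right)} = C + I$
$d = - \frac{595009}{4}$ ($d = - \frac{2053 - -592956}{4} = - \frac{2053 + 592956}{4} = \left(- \frac{1}{4}\right) 595009 = - \frac{595009}{4} \approx -1.4875 \cdot 10^{5}$)
$\frac{k{\left(-1880,K \right)}}{d} = \frac{-1880 + 2406}{- \frac{595009}{4}} = 526 \left(- \frac{4}{595009}\right) = - \frac{2104}{595009}$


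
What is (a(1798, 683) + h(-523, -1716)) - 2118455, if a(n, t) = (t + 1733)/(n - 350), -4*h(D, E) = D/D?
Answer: -1533760393/724 ≈ -2.1185e+6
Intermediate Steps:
h(D, E) = -1/4 (h(D, E) = -D/(4*D) = -1/4*1 = -1/4)
a(n, t) = (1733 + t)/(-350 + n)
(a(1798, 683) + h(-523, -1716)) - 2118455 = ((1733 + 683)/(-350 + 1798) - 1/4) - 2118455 = (2416/1448 - 1/4) - 2118455 = ((1/1448)*2416 - 1/4) - 2118455 = (302/181 - 1/4) - 2118455 = 1027/724 - 2118455 = -1533760393/724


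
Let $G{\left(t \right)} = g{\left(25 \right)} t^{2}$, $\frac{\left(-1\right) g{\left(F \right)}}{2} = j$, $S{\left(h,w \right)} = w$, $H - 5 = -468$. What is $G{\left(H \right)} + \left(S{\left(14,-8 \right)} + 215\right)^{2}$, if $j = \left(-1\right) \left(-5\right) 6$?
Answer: $-12819291$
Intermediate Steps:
$H = -463$ ($H = 5 - 468 = -463$)
$j = 30$ ($j = 5 \cdot 6 = 30$)
$g{\left(F \right)} = -60$ ($g{\left(F \right)} = \left(-2\right) 30 = -60$)
$G{\left(t \right)} = - 60 t^{2}$
$G{\left(H \right)} + \left(S{\left(14,-8 \right)} + 215\right)^{2} = - 60 \left(-463\right)^{2} + \left(-8 + 215\right)^{2} = \left(-60\right) 214369 + 207^{2} = -12862140 + 42849 = -12819291$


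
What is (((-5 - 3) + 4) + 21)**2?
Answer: 289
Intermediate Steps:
(((-5 - 3) + 4) + 21)**2 = ((-8 + 4) + 21)**2 = (-4 + 21)**2 = 17**2 = 289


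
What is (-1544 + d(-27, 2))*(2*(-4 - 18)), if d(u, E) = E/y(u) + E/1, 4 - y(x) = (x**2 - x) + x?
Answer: 49189888/725 ≈ 67848.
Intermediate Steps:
y(x) = 4 - x**2 (y(x) = 4 - ((x**2 - x) + x) = 4 - x**2)
d(u, E) = E + E/(4 - u**2) (d(u, E) = E/(4 - u**2) + E/1 = E/(4 - u**2) + E*1 = E/(4 - u**2) + E = E + E/(4 - u**2))
(-1544 + d(-27, 2))*(2*(-4 - 18)) = (-1544 + 2*(-5 + (-27)**2)/(-4 + (-27)**2))*(2*(-4 - 18)) = (-1544 + 2*(-5 + 729)/(-4 + 729))*(2*(-22)) = (-1544 + 2*724/725)*(-44) = (-1544 + 2*(1/725)*724)*(-44) = (-1544 + 1448/725)*(-44) = -1117952/725*(-44) = 49189888/725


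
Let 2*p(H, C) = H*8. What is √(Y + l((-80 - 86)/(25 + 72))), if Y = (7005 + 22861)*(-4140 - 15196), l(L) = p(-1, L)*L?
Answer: 2*I*√1358398427694/97 ≈ 24031.0*I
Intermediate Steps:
p(H, C) = 4*H (p(H, C) = (H*8)/2 = (8*H)/2 = 4*H)
l(L) = -4*L (l(L) = (4*(-1))*L = -4*L)
Y = -577488976 (Y = 29866*(-19336) = -577488976)
√(Y + l((-80 - 86)/(25 + 72))) = √(-577488976 - 4*(-80 - 86)/(25 + 72)) = √(-577488976 - (-664)/97) = √(-577488976 - 4*(-166/97)) = √(-577488976 + 664/97) = √(-56016430008/97) = 2*I*√1358398427694/97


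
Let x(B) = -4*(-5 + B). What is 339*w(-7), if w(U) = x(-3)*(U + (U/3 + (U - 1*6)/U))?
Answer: -567712/7 ≈ -81102.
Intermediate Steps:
x(B) = 20 - 4*B
w(U) = 128*U/3 + 32*(-6 + U)/U (w(U) = (20 - 4*(-3))*(U + (U/3 + (U - 1*6)/U)) = (20 + 12)*(U + (U*(⅓) + (U - 6)/U)) = 32*(U + (U/3 + (-6 + U)/U)) = 32*(4*U/3 + (-6 + U)/U) = 128*U/3 + 32*(-6 + U)/U)
339*w(-7) = 339*(32 - 192/(-7) + (128/3)*(-7)) = 339*(32 - 192*(-⅐) - 896/3) = 339*(32 + 192/7 - 896/3) = 339*(-5024/21) = -567712/7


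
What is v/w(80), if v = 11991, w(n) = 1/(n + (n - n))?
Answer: 959280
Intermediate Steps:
w(n) = 1/n (w(n) = 1/(n + 0) = 1/n)
v/w(80) = 11991/(1/80) = 11991*80 = 959280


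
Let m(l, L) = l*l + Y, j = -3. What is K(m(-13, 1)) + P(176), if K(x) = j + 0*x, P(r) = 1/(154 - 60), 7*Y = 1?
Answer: -281/94 ≈ -2.9894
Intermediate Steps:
Y = ⅐ (Y = (⅐)*1 = ⅐ ≈ 0.14286)
m(l, L) = ⅐ + l² (m(l, L) = l*l + ⅐ = l² + ⅐ = ⅐ + l²)
P(r) = 1/94
K(x) = -3 (K(x) = -3 + 0*x = -3 + 0 = -3)
K(m(-13, 1)) + P(176) = -3 + 1/94 = -281/94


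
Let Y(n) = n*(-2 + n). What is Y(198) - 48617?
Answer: -9809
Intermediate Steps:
Y(198) - 48617 = 198*(-2 + 198) - 48617 = 198*196 - 48617 = 38808 - 48617 = -9809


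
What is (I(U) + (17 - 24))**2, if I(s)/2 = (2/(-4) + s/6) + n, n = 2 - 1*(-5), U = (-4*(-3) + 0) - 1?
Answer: 841/9 ≈ 93.444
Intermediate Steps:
U = 11 (U = (12 + 0) - 1 = 12 - 1 = 11)
n = 7 (n = 2 + 5 = 7)
I(s) = 13 + s/3 (I(s) = 2*((2/(-4) + s/6) + 7) = 2*((2*(-1/4) + s*(1/6)) + 7) = 2*((-1/2 + s/6) + 7) = 2*(13/2 + s/6) = 13 + s/3)
(I(U) + (17 - 24))**2 = ((13 + (1/3)*11) + (17 - 24))**2 = ((13 + 11/3) - 7)**2 = (50/3 - 7)**2 = (29/3)**2 = 841/9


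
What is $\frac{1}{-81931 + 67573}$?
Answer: $- \frac{1}{14358} \approx -6.9648 \cdot 10^{-5}$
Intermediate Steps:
$\frac{1}{-81931 + 67573} = \frac{1}{-14358} = - \frac{1}{14358}$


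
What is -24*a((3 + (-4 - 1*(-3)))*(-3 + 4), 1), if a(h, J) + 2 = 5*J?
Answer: -72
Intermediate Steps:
a(h, J) = -2 + 5*J
-24*a((3 + (-4 - 1*(-3)))*(-3 + 4), 1) = -24*(-2 + 5*1) = -24*(-2 + 5) = -24*3 = -72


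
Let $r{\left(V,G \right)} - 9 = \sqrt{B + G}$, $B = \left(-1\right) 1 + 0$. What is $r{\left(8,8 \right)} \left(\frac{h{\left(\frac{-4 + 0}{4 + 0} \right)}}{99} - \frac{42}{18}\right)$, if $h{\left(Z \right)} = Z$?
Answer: $- \frac{232}{11} - \frac{232 \sqrt{7}}{99} \approx -27.291$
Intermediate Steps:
$B = -1$ ($B = -1 + 0 = -1$)
$r{\left(V,G \right)} = 9 + \sqrt{-1 + G}$
$r{\left(8,8 \right)} \left(\frac{h{\left(\frac{-4 + 0}{4 + 0} \right)}}{99} - \frac{42}{18}\right) = \left(9 + \sqrt{-1 + 8}\right) \left(\frac{\left(-4 + 0\right) \frac{1}{4 + 0}}{99} - \frac{42}{18}\right) = \left(9 + \sqrt{7}\right) \left(- \frac{4}{4} \cdot \frac{1}{99} - \frac{7}{3}\right) = \left(9 + \sqrt{7}\right) \left(\left(-4\right) \frac{1}{4} \cdot \frac{1}{99} - \frac{7}{3}\right) = \left(9 + \sqrt{7}\right) \left(\left(-1\right) \frac{1}{99} - \frac{7}{3}\right) = \left(9 + \sqrt{7}\right) \left(- \frac{1}{99} - \frac{7}{3}\right) = \left(9 + \sqrt{7}\right) \left(- \frac{232}{99}\right) = - \frac{232}{11} - \frac{232 \sqrt{7}}{99}$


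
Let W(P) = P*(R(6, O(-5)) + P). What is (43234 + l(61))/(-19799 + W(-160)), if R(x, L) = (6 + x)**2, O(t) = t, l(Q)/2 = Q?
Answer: -43356/17239 ≈ -2.5150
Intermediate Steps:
l(Q) = 2*Q
W(P) = P*(144 + P) (W(P) = P*((6 + 6)**2 + P) = P*(12**2 + P) = P*(144 + P))
(43234 + l(61))/(-19799 + W(-160)) = (43234 + 2*61)/(-19799 - 160*(144 - 160)) = (43234 + 122)/(-19799 - 160*(-16)) = 43356/(-19799 + 2560) = 43356/(-17239) = 43356*(-1/17239) = -43356/17239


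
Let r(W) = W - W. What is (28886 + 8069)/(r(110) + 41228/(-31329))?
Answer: -1157763195/41228 ≈ -28082.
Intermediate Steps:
r(W) = 0
(28886 + 8069)/(r(110) + 41228/(-31329)) = (28886 + 8069)/(0 + 41228/(-31329)) = 36955/(0 + 41228*(-1/31329)) = 36955/(0 - 41228/31329) = 36955/(-41228/31329) = 36955*(-31329/41228) = -1157763195/41228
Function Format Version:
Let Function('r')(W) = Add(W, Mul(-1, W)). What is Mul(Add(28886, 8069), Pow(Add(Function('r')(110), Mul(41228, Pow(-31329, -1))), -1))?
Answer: Rational(-1157763195, 41228) ≈ -28082.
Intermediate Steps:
Function('r')(W) = 0
Mul(Add(28886, 8069), Pow(Add(Function('r')(110), Mul(41228, Pow(-31329, -1))), -1)) = Mul(Add(28886, 8069), Pow(Add(0, Mul(41228, Pow(-31329, -1))), -1)) = Mul(36955, Pow(Add(0, Mul(41228, Rational(-1, 31329))), -1)) = Mul(36955, Pow(Add(0, Rational(-41228, 31329)), -1)) = Mul(36955, Pow(Rational(-41228, 31329), -1)) = Mul(36955, Rational(-31329, 41228)) = Rational(-1157763195, 41228)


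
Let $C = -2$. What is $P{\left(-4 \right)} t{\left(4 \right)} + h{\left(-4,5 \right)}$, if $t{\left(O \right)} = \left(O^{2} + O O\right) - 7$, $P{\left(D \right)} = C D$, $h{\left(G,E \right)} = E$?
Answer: $205$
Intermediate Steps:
$P{\left(D \right)} = - 2 D$
$t{\left(O \right)} = -7 + 2 O^{2}$ ($t{\left(O \right)} = \left(O^{2} + O^{2}\right) - 7 = 2 O^{2} - 7 = -7 + 2 O^{2}$)
$P{\left(-4 \right)} t{\left(4 \right)} + h{\left(-4,5 \right)} = \left(-2\right) \left(-4\right) \left(-7 + 2 \cdot 4^{2}\right) + 5 = 8 \left(-7 + 2 \cdot 16\right) + 5 = 8 \left(-7 + 32\right) + 5 = 8 \cdot 25 + 5 = 200 + 5 = 205$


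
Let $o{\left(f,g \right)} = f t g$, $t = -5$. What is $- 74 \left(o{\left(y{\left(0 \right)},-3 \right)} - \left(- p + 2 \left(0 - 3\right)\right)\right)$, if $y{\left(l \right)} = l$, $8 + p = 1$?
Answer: $74$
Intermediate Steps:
$p = -7$ ($p = -8 + 1 = -7$)
$o{\left(f,g \right)} = - 5 f g$ ($o{\left(f,g \right)} = f \left(-5\right) g = - 5 f g$)
$- 74 \left(o{\left(y{\left(0 \right)},-3 \right)} - \left(- p + 2 \left(0 - 3\right)\right)\right) = - 74 \left(\left(-5\right) 0 \left(-3\right) - \left(\left(-1\right) \left(-7\right) + 2 \left(0 - 3\right)\right)\right) = - 74 \left(0 - \left(7 + 2 \left(-3\right)\right)\right) = - 74 \left(0 - \left(7 - 6\right)\right) = - 74 \left(0 - 1\right) = \left(-74\right) \left(-1\right) = 74$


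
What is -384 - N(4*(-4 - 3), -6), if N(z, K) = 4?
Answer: -388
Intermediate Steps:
-384 - N(4*(-4 - 3), -6) = -384 - 1*4 = -384 - 4 = -388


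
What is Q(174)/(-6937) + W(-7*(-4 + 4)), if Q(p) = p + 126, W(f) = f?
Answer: -300/6937 ≈ -0.043246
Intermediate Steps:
Q(p) = 126 + p
Q(174)/(-6937) + W(-7*(-4 + 4)) = (126 + 174)/(-6937) - 7*(-4 + 4) = 300*(-1/6937) - 7*0 = -300/6937 + 0 = -300/6937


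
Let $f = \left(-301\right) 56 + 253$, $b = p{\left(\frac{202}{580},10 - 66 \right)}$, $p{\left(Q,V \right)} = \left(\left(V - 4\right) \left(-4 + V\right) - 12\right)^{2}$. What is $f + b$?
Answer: $12857141$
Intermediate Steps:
$p{\left(Q,V \right)} = \left(-12 + \left(-4 + V\right)^{2}\right)^{2}$ ($p{\left(Q,V \right)} = \left(\left(-4 + V\right) \left(-4 + V\right) - 12\right)^{2} = \left(\left(-4 + V\right)^{2} - 12\right)^{2} = \left(-12 + \left(-4 + V\right)^{2}\right)^{2}$)
$b = 12873744$ ($b = \left(-12 + \left(-4 + \left(10 - 66\right)\right)^{2}\right)^{2} = \left(-12 + \left(-4 - 56\right)^{2}\right)^{2} = \left(-12 + \left(-60\right)^{2}\right)^{2} = \left(-12 + 3600\right)^{2} = 3588^{2} = 12873744$)
$f = -16603$ ($f = -16856 + 253 = -16603$)
$f + b = -16603 + 12873744 = 12857141$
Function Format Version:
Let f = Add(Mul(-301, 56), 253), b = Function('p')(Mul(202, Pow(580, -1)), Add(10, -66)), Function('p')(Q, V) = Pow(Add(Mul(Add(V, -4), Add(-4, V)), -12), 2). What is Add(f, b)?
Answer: 12857141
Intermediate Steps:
Function('p')(Q, V) = Pow(Add(-12, Pow(Add(-4, V), 2)), 2) (Function('p')(Q, V) = Pow(Add(Mul(Add(-4, V), Add(-4, V)), -12), 2) = Pow(Add(Pow(Add(-4, V), 2), -12), 2) = Pow(Add(-12, Pow(Add(-4, V), 2)), 2))
b = 12873744 (b = Pow(Add(-12, Pow(Add(-4, Add(10, -66)), 2)), 2) = Pow(Add(-12, Pow(Add(-4, -56), 2)), 2) = Pow(Add(-12, Pow(-60, 2)), 2) = Pow(Add(-12, 3600), 2) = Pow(3588, 2) = 12873744)
f = -16603 (f = Add(-16856, 253) = -16603)
Add(f, b) = Add(-16603, 12873744) = 12857141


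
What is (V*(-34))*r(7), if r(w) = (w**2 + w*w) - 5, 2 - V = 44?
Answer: 132804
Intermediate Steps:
V = -42 (V = 2 - 1*44 = 2 - 44 = -42)
r(w) = -5 + 2*w**2 (r(w) = (w**2 + w**2) - 5 = 2*w**2 - 5 = -5 + 2*w**2)
(V*(-34))*r(7) = (-42*(-34))*(-5 + 2*7**2) = 1428*(-5 + 2*49) = 1428*(-5 + 98) = 1428*93 = 132804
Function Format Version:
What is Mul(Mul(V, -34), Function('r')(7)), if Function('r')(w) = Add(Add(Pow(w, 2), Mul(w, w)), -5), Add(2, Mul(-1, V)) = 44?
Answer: 132804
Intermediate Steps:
V = -42 (V = Add(2, Mul(-1, 44)) = Add(2, -44) = -42)
Function('r')(w) = Add(-5, Mul(2, Pow(w, 2))) (Function('r')(w) = Add(Add(Pow(w, 2), Pow(w, 2)), -5) = Add(Mul(2, Pow(w, 2)), -5) = Add(-5, Mul(2, Pow(w, 2))))
Mul(Mul(V, -34), Function('r')(7)) = Mul(Mul(-42, -34), Add(-5, Mul(2, Pow(7, 2)))) = Mul(1428, Add(-5, Mul(2, 49))) = Mul(1428, Add(-5, 98)) = Mul(1428, 93) = 132804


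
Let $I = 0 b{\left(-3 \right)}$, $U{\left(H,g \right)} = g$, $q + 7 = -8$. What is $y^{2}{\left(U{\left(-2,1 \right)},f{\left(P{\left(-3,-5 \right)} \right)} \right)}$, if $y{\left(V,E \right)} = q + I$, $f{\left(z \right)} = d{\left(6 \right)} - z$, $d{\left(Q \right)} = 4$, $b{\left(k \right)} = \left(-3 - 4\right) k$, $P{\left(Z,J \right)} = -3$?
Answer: $225$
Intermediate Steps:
$q = -15$ ($q = -7 - 8 = -15$)
$b{\left(k \right)} = - 7 k$
$f{\left(z \right)} = 4 - z$
$I = 0$ ($I = 0 \left(\left(-7\right) \left(-3\right)\right) = 0 \cdot 21 = 0$)
$y{\left(V,E \right)} = -15$ ($y{\left(V,E \right)} = -15 + 0 = -15$)
$y^{2}{\left(U{\left(-2,1 \right)},f{\left(P{\left(-3,-5 \right)} \right)} \right)} = \left(-15\right)^{2} = 225$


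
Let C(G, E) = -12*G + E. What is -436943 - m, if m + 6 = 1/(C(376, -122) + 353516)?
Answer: -152439454435/348882 ≈ -4.3694e+5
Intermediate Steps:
C(G, E) = E - 12*G
m = -2093291/348882 (m = -6 + 1/((-122 - 12*376) + 353516) = -6 + 1/((-122 - 4512) + 353516) = -6 + 1/(-4634 + 353516) = -6 + 1/348882 = -2093291/348882 ≈ -6.0000)
-436943 - m = -436943 - 1*(-2093291/348882) = -436943 + 2093291/348882 = -152439454435/348882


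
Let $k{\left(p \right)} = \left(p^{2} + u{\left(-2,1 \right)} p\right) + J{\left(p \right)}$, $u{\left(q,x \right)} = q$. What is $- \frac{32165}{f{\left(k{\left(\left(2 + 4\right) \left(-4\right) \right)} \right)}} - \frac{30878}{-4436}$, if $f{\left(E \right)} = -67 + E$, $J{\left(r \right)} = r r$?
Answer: $- \frac{53849583}{2512994} \approx -21.428$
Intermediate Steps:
$J{\left(r \right)} = r^{2}$
$k{\left(p \right)} = - 2 p + 2 p^{2}$ ($k{\left(p \right)} = \left(p^{2} - 2 p\right) + p^{2} = - 2 p + 2 p^{2}$)
$- \frac{32165}{f{\left(k{\left(\left(2 + 4\right) \left(-4\right) \right)} \right)}} - \frac{30878}{-4436} = - \frac{32165}{-67 + 2 \left(2 + 4\right) \left(-4\right) \left(-1 + \left(2 + 4\right) \left(-4\right)\right)} - \frac{30878}{-4436} = - \frac{32165}{-67 + 2 \cdot 6 \left(-4\right) \left(-1 + 6 \left(-4\right)\right)} - - \frac{15439}{2218} = - \frac{32165}{-67 + 2 \left(-24\right) \left(-1 - 24\right)} + \frac{15439}{2218} = - \frac{32165}{-67 + 2 \left(-24\right) \left(-25\right)} + \frac{15439}{2218} = - \frac{32165}{-67 + 1200} + \frac{15439}{2218} = - \frac{32165}{1133} + \frac{15439}{2218} = - \frac{53849583}{2512994}$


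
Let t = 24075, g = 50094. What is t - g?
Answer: -26019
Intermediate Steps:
t - g = 24075 - 1*50094 = 24075 - 50094 = -26019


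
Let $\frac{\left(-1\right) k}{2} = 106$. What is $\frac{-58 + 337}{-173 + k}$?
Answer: $- \frac{279}{385} \approx -0.72468$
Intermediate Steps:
$k = -212$ ($k = \left(-2\right) 106 = -212$)
$\frac{-58 + 337}{-173 + k} = \frac{-58 + 337}{-173 - 212} = \frac{279}{-385} = 279 \left(- \frac{1}{385}\right) = - \frac{279}{385}$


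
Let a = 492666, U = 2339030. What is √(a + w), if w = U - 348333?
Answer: √2483363 ≈ 1575.9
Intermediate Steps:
w = 1990697 (w = 2339030 - 348333 = 1990697)
√(a + w) = √(492666 + 1990697) = √2483363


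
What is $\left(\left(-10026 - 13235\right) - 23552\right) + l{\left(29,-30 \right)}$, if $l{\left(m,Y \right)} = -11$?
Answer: $-46824$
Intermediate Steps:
$\left(\left(-10026 - 13235\right) - 23552\right) + l{\left(29,-30 \right)} = \left(\left(-10026 - 13235\right) - 23552\right) - 11 = \left(-23261 - 23552\right) - 11 = -46813 - 11 = -46824$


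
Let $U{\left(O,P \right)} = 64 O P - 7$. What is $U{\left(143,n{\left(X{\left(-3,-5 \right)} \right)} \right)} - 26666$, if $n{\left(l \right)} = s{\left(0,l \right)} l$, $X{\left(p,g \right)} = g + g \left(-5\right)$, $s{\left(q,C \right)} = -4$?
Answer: $-758833$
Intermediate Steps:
$X{\left(p,g \right)} = - 4 g$ ($X{\left(p,g \right)} = g - 5 g = - 4 g$)
$n{\left(l \right)} = - 4 l$
$U{\left(O,P \right)} = -7 + 64 O P$ ($U{\left(O,P \right)} = 64 O P - 7 = -7 + 64 O P$)
$U{\left(143,n{\left(X{\left(-3,-5 \right)} \right)} \right)} - 26666 = \left(-7 + 64 \cdot 143 \left(- 4 \left(\left(-4\right) \left(-5\right)\right)\right)\right) - 26666 = \left(-7 + 64 \cdot 143 \left(\left(-4\right) 20\right)\right) - 26666 = \left(-7 + 64 \cdot 143 \left(-80\right)\right) - 26666 = \left(-7 - 732160\right) - 26666 = -732167 - 26666 = -758833$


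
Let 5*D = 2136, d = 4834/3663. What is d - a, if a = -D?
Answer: 7848338/18315 ≈ 428.52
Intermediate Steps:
d = 4834/3663 (d = 4834*(1/3663) = 4834/3663 ≈ 1.3197)
D = 2136/5 (D = (⅕)*2136 = 2136/5 ≈ 427.20)
a = -2136/5 (a = -1*2136/5 = -2136/5 ≈ -427.20)
d - a = 4834/3663 - 1*(-2136/5) = 4834/3663 + 2136/5 = 7848338/18315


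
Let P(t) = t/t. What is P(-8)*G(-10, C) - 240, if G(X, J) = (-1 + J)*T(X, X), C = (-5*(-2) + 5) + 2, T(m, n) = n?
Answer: -400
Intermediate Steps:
P(t) = 1
C = 17 (C = (10 + 5) + 2 = 15 + 2 = 17)
G(X, J) = X*(-1 + J) (G(X, J) = (-1 + J)*X = X*(-1 + J))
P(-8)*G(-10, C) - 240 = 1*(-10*(-1 + 17)) - 240 = 1*(-10*16) - 240 = 1*(-160) - 240 = -160 - 240 = -400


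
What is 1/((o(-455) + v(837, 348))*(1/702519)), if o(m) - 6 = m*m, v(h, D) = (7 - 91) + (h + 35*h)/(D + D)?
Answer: 40746102/12005437 ≈ 3.3940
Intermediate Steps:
v(h, D) = -84 + 18*h/D (v(h, D) = -84 + (36*h)/((2*D)) = -84 + (36*h)*(1/(2*D)) = -84 + 18*h/D)
o(m) = 6 + m² (o(m) = 6 + m*m = 6 + m²)
1/((o(-455) + v(837, 348))*(1/702519)) = 1/(((6 + (-455)²) + (-84 + 18*837/348))*(1/702519)) = 1/(((6 + 207025) + (-84 + 18*837*(1/348)))*(1/702519)) = 702519/(207031 + (-84 + 2511/58)) = 702519/(207031 - 2361/58) = 702519/(12005437/58) = (58/12005437)*702519 = 40746102/12005437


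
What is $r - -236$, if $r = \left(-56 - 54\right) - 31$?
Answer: $95$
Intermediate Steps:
$r = -141$ ($r = -110 - 31 = -141$)
$r - -236 = -141 - -236 = -141 + 236 = 95$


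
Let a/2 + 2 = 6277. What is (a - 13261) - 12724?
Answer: -13435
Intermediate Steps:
a = 12550 (a = -4 + 2*6277 = -4 + 12554 = 12550)
(a - 13261) - 12724 = (12550 - 13261) - 12724 = -711 - 12724 = -13435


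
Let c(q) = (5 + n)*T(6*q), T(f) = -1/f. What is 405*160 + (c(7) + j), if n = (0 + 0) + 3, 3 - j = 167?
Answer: 1357352/21 ≈ 64636.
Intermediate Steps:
j = -164 (j = 3 - 1*167 = 3 - 167 = -164)
n = 3 (n = 0 + 3 = 3)
c(q) = -4/(3*q) (c(q) = (5 + 3)*(-1/(6*q)) = 8*(-1/(6*q)) = -4/(3*q))
405*160 + (c(7) + j) = 405*160 + (-4/3/7 - 164) = 64800 + (-4/3*1/7 - 164) = 64800 + (-4/21 - 164) = 64800 - 3448/21 = 1357352/21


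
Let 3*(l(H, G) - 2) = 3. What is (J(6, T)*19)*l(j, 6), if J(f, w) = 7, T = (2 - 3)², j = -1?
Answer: 399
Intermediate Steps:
l(H, G) = 3 (l(H, G) = 2 + (⅓)*3 = 2 + 1 = 3)
T = 1 (T = (-1)² = 1)
(J(6, T)*19)*l(j, 6) = (7*19)*3 = 133*3 = 399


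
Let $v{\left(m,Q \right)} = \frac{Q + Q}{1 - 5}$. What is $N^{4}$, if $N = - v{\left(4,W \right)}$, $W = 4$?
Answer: $16$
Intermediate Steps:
$v{\left(m,Q \right)} = - \frac{Q}{2}$ ($v{\left(m,Q \right)} = \frac{2 Q}{-4} = 2 Q \left(- \frac{1}{4}\right) = - \frac{Q}{2}$)
$N = 2$ ($N = - \frac{\left(-1\right) 4}{2} = \left(-1\right) \left(-2\right) = 2$)
$N^{4} = 2^{4} = 16$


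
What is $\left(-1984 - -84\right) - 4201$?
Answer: $-6101$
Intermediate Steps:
$\left(-1984 - -84\right) - 4201 = \left(-1984 + 84\right) - 4201 = -1900 - 4201 = -6101$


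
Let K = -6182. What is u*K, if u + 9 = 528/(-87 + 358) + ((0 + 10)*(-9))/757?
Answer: 9093827094/205147 ≈ 44328.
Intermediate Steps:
u = -1471017/205147 (u = -9 + (528/(-87 + 358) + ((0 + 10)*(-9))/757) = -9 + (528/271 + (10*(-9))*(1/757)) = -9 + (528*(1/271) - 90*1/757) = -9 + (528/271 - 90/757) = -9 + 375306/205147 = -1471017/205147 ≈ -7.1705)
u*K = -1471017/205147*(-6182) = 9093827094/205147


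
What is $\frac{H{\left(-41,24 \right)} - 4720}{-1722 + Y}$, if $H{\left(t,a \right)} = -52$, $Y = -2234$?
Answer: $\frac{1193}{989} \approx 1.2063$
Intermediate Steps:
$\frac{H{\left(-41,24 \right)} - 4720}{-1722 + Y} = \frac{-52 - 4720}{-1722 - 2234} = - \frac{4772}{-3956} = \left(-4772\right) \left(- \frac{1}{3956}\right) = \frac{1193}{989}$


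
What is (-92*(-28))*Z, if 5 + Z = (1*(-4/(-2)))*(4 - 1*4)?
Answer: -12880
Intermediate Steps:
Z = -5 (Z = -5 + (1*(-4/(-2)))*(4 - 1*4) = -5 + (1*(-4*(-1/2)))*(4 - 4) = -5 + (1*2)*0 = -5 + 2*0 = -5 + 0 = -5)
(-92*(-28))*Z = -92*(-28)*(-5) = 2576*(-5) = -12880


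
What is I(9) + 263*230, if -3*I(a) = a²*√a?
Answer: 60409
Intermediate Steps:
I(a) = -a^(5/2)/3 (I(a) = -a²*√a/3 = -a^(5/2)/3)
I(9) + 263*230 = -9^(5/2)/3 + 263*230 = -⅓*243 + 60490 = -81 + 60490 = 60409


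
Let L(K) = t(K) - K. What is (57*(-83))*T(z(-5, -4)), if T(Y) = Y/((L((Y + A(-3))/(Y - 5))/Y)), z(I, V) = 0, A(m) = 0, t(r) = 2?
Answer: 0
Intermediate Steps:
L(K) = 2 - K
T(Y) = Y**2/(2 - Y/(-5 + Y)) (T(Y) = Y/(((2 - (Y + 0)/(Y - 5))/Y)) = Y/(((2 - Y/(-5 + Y))/Y)) = Y*(Y/(2 - Y/(-5 + Y))) = Y**2/(2 - Y/(-5 + Y)))
(57*(-83))*T(z(-5, -4)) = (57*(-83))*(0**2*(-5 + 0)/(-10 + 0)) = -0*(-5)/(-10) = -0*(-1)*(-5)/10 = -4731*0 = 0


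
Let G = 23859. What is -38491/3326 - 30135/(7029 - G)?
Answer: -9126242/932943 ≈ -9.7822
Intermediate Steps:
-38491/3326 - 30135/(7029 - G) = -38491/3326 - 30135/(7029 - 1*23859) = -38491*1/3326 - 30135/(7029 - 23859) = -38491/3326 - 30135/(-16830) = -38491/3326 - 30135*(-1/16830) = -38491/3326 + 2009/1122 = -9126242/932943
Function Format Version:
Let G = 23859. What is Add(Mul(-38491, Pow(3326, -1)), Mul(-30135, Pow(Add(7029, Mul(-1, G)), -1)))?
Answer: Rational(-9126242, 932943) ≈ -9.7822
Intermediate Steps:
Add(Mul(-38491, Pow(3326, -1)), Mul(-30135, Pow(Add(7029, Mul(-1, G)), -1))) = Add(Mul(-38491, Pow(3326, -1)), Mul(-30135, Pow(Add(7029, Mul(-1, 23859)), -1))) = Add(Mul(-38491, Rational(1, 3326)), Mul(-30135, Pow(Add(7029, -23859), -1))) = Add(Rational(-38491, 3326), Mul(-30135, Pow(-16830, -1))) = Add(Rational(-38491, 3326), Mul(-30135, Rational(-1, 16830))) = Add(Rational(-38491, 3326), Rational(2009, 1122)) = Rational(-9126242, 932943)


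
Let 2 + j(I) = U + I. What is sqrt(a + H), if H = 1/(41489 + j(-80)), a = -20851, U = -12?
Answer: 6*I*sqrt(992476336830)/41395 ≈ 144.4*I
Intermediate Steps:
j(I) = -14 + I (j(I) = -2 + (-12 + I) = -14 + I)
H = 1/41395 (H = 1/(41489 + (-14 - 80)) = 1/(41489 - 94) = 1/41395 ≈ 2.4158e-5)
sqrt(a + H) = sqrt(-20851 + 1/41395) = sqrt(-863127144/41395) = 6*I*sqrt(992476336830)/41395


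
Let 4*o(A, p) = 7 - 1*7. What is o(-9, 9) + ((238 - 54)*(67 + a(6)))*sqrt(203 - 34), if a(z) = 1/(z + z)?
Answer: 481390/3 ≈ 1.6046e+5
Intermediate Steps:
a(z) = 1/(2*z)
o(A, p) = 0 (o(A, p) = (7 - 1*7)/4 = (7 - 7)/4 = (1/4)*0 = 0)
o(-9, 9) + ((238 - 54)*(67 + a(6)))*sqrt(203 - 34) = 0 + ((238 - 54)*(67 + (1/2)/6))*sqrt(203 - 34) = 0 + (184*(67 + (1/2)*(1/6)))*sqrt(169) = 0 + (184*(67 + 1/12))*13 = 0 + (184*(805/12))*13 = 0 + (37030/3)*13 = 0 + 481390/3 = 481390/3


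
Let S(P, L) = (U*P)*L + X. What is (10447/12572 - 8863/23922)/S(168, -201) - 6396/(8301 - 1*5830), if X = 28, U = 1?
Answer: -4635852889077637/1790983753932240 ≈ -2.5884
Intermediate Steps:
S(P, L) = 28 + L*P (S(P, L) = (1*P)*L + 28 = P*L + 28 = L*P + 28 = 28 + L*P)
(10447/12572 - 8863/23922)/S(168, -201) - 6396/(8301 - 1*5830) = (10447/12572 - 8863/23922)/(28 - 201*168) - 6396/(8301 - 1*5830) = (10447*(1/12572) - 8863*1/23922)/(28 - 33768) - 6396/(8301 - 5830) = (10447/12572 - 8863/23922)/(-33740) - 6396/2471 = (69243749/150373692)*(-1/33740) - 6396*1/2471 = -69243749/5073608368080 - 6396/2471 = -4635852889077637/1790983753932240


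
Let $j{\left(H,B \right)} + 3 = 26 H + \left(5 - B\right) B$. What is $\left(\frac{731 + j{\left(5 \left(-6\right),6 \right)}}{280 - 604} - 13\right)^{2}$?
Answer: $\frac{4313929}{26244} \approx 164.38$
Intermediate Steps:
$j{\left(H,B \right)} = -3 + 26 H + B \left(5 - B\right)$ ($j{\left(H,B \right)} = -3 + \left(26 H + \left(5 - B\right) B\right) = -3 + \left(26 H + B \left(5 - B\right)\right) = -3 + 26 H + B \left(5 - B\right)$)
$\left(\frac{731 + j{\left(5 \left(-6\right),6 \right)}}{280 - 604} - 13\right)^{2} = \left(\frac{731 + \left(-3 - 6^{2} + 5 \cdot 6 + 26 \cdot 5 \left(-6\right)\right)}{280 - 604} - 13\right)^{2} = \left(\frac{731 + \left(-3 - 36 + 30 + 26 \left(-30\right)\right)}{-324} - 13\right)^{2} = \left(\left(731 - 789\right) \left(- \frac{1}{324}\right) - 13\right)^{2} = \left(\left(-58\right) \left(- \frac{1}{324}\right) - 13\right)^{2} = \left(\frac{29}{162} - 13\right)^{2} = \left(- \frac{2077}{162}\right)^{2} = \frac{4313929}{26244}$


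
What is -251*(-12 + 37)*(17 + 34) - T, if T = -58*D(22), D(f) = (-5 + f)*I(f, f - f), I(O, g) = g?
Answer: -320025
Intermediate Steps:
D(f) = 0 (D(f) = (-5 + f)*(f - f) = (-5 + f)*0 = 0)
T = 0 (T = -58*0 = 0)
-251*(-12 + 37)*(17 + 34) - T = -251*(-12 + 37)*(17 + 34) - 1*0 = -6275*51 + 0 = -251*1275 + 0 = -320025 + 0 = -320025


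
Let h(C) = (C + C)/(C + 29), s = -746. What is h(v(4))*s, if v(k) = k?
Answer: -5968/33 ≈ -180.85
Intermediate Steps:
h(C) = 2*C/(29 + C) (h(C) = (2*C)/(29 + C) = 2*C/(29 + C))
h(v(4))*s = (2*4/(29 + 4))*(-746) = (2*4/33)*(-746) = (2*4*(1/33))*(-746) = (8/33)*(-746) = -5968/33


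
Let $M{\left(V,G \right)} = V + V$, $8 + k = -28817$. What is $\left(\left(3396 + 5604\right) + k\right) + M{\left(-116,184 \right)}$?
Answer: $-20057$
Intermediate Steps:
$k = -28825$ ($k = -8 - 28817 = -28825$)
$M{\left(V,G \right)} = 2 V$
$\left(\left(3396 + 5604\right) + k\right) + M{\left(-116,184 \right)} = \left(\left(3396 + 5604\right) - 28825\right) + 2 \left(-116\right) = \left(9000 - 28825\right) - 232 = -19825 - 232 = -20057$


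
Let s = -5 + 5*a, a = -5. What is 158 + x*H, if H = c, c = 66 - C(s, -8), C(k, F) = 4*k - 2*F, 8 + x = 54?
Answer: 7978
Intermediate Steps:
s = -30 (s = -5 + 5*(-5) = -5 - 25 = -30)
x = 46 (x = -8 + 54 = 46)
C(k, F) = -2*F + 4*k
c = 170 (c = 66 - (-2*(-8) + 4*(-30)) = 66 - (16 - 120) = 66 - 1*(-104) = 66 + 104 = 170)
H = 170
158 + x*H = 158 + 46*170 = 158 + 7820 = 7978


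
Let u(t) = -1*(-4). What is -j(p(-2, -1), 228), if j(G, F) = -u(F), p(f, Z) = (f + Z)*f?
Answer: 4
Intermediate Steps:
u(t) = 4
p(f, Z) = f*(Z + f) (p(f, Z) = (Z + f)*f = f*(Z + f))
j(G, F) = -4 (j(G, F) = -1*4 = -4)
-j(p(-2, -1), 228) = -1*(-4) = 4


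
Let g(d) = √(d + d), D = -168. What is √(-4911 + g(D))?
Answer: √(-4911 + 4*I*√21) ≈ 0.1308 + 70.079*I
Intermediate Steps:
g(d) = √2*√d (g(d) = √(2*d) = √2*√d)
√(-4911 + g(D)) = √(-4911 + √2*√(-168)) = √(-4911 + √2*(2*I*√42)) = √(-4911 + 4*I*√21)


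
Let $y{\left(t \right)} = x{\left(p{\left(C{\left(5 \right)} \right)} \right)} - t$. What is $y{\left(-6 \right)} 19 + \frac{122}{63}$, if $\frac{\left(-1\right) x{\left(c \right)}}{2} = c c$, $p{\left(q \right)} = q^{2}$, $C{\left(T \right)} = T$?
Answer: $- \frac{1488946}{63} \approx -23634.0$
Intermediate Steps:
$x{\left(c \right)} = - 2 c^{2}$ ($x{\left(c \right)} = - 2 c c = - 2 c^{2}$)
$y{\left(t \right)} = -1250 - t$ ($y{\left(t \right)} = - 2 \left(5^{2}\right)^{2} - t = - 2 \cdot 25^{2} - t = \left(-2\right) 625 - t = -1250 - t$)
$y{\left(-6 \right)} 19 + \frac{122}{63} = \left(-1250 - -6\right) 19 + \frac{122}{63} = \left(-1250 + 6\right) 19 + 122 \cdot \frac{1}{63} = \left(-1244\right) 19 + \frac{122}{63} = -23636 + \frac{122}{63} = - \frac{1488946}{63}$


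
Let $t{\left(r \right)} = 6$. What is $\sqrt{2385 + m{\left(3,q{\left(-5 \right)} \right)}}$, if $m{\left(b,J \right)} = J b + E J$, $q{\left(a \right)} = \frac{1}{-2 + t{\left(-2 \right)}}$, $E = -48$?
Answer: $\frac{3 \sqrt{1055}}{2} \approx 48.721$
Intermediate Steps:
$q{\left(a \right)} = \frac{1}{4}$ ($q{\left(a \right)} = \frac{1}{-2 + 6} = \frac{1}{4}$)
$m{\left(b,J \right)} = - 48 J + J b$ ($m{\left(b,J \right)} = J b - 48 J = - 48 J + J b$)
$\sqrt{2385 + m{\left(3,q{\left(-5 \right)} \right)}} = \sqrt{2385 + \frac{-48 + 3}{4}} = \sqrt{2385 + \frac{1}{4} \left(-45\right)} = \sqrt{2385 - \frac{45}{4}} = \sqrt{\frac{9495}{4}} = \frac{3 \sqrt{1055}}{2}$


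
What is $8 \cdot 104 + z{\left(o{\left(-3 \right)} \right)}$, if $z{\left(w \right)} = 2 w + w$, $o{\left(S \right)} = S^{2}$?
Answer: $859$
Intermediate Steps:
$z{\left(w \right)} = 3 w$
$8 \cdot 104 + z{\left(o{\left(-3 \right)} \right)} = 8 \cdot 104 + 3 \left(-3\right)^{2} = 832 + 3 \cdot 9 = 832 + 27 = 859$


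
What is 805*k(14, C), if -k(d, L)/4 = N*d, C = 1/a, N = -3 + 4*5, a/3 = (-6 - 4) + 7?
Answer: -766360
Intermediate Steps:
a = -9 (a = 3*((-6 - 4) + 7) = 3*(-10 + 7) = 3*(-3) = -9)
N = 17 (N = -3 + 20 = 17)
C = -⅑ (C = 1/(-9) = -⅑ ≈ -0.11111)
k(d, L) = -68*d
805*k(14, C) = 805*(-68*14) = 805*(-952) = -766360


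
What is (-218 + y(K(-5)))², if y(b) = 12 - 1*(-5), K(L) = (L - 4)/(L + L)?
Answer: 40401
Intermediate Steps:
K(L) = (-4 + L)/(2*L) (K(L) = (-4 + L)/((2*L)) = (-4 + L)*(1/(2*L)) = (-4 + L)/(2*L))
y(b) = 17 (y(b) = 12 + 5 = 17)
(-218 + y(K(-5)))² = (-218 + 17)² = (-201)² = 40401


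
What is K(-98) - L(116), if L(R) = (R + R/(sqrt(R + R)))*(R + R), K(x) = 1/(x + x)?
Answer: -5274753/196 - 232*sqrt(58) ≈ -28679.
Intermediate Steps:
K(x) = 1/(2*x)
L(R) = 2*R*(R + sqrt(2)*sqrt(R)/2) (L(R) = (R + R/(sqrt(2*R)))*(2*R) = (R + R/((sqrt(2)*sqrt(R))))*(2*R) = (R + R*(sqrt(2)/(2*sqrt(R))))*(2*R) = (R + sqrt(2)*sqrt(R)/2)*(2*R) = 2*R*(R + sqrt(2)*sqrt(R)/2))
K(-98) - L(116) = (1/2)/(-98) - (2*116**2 + sqrt(2)*116**(3/2)) = (1/2)*(-1/98) - (2*13456 + sqrt(2)*(232*sqrt(29))) = -1/196 - (26912 + 232*sqrt(58)) = -1/196 + (-26912 - 232*sqrt(58)) = -5274753/196 - 232*sqrt(58)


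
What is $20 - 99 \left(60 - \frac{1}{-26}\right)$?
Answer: $- \frac{154019}{26} \approx -5923.8$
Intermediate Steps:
$20 - 99 \left(60 - \frac{1}{-26}\right) = 20 - 99 \left(60 - - \frac{1}{26}\right) = 20 - 99 \left(60 + \frac{1}{26}\right) = 20 - \frac{154539}{26} = - \frac{154019}{26}$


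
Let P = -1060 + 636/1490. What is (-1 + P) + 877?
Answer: -136762/745 ≈ -183.57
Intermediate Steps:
P = -789382/745 (P = -1060 + 636*(1/1490) = -1060 + 318/745 = -789382/745 ≈ -1059.6)
(-1 + P) + 877 = (-1 - 789382/745) + 877 = -790127/745 + 877 = -136762/745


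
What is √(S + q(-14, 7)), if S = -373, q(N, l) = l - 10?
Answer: 2*I*√94 ≈ 19.391*I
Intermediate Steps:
q(N, l) = -10 + l
√(S + q(-14, 7)) = √(-373 + (-10 + 7)) = √(-373 - 3) = √(-376) = 2*I*√94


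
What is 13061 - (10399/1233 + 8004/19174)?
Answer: 154286460352/11820771 ≈ 13052.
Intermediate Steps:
13061 - (10399/1233 + 8004/19174) = 13061 - (10399*(1/1233) + 8004*(1/19174)) = 13061 - (10399/1233 + 4002/9587) = 13061 - 1*104629679/11820771 = 13061 - 104629679/11820771 = 154286460352/11820771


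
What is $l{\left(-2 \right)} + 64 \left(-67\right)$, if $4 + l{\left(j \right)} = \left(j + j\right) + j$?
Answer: $-4298$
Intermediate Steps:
$l{\left(j \right)} = -4 + 3 j$ ($l{\left(j \right)} = -4 + \left(\left(j + j\right) + j\right) = -4 + \left(2 j + j\right) = -4 + 3 j$)
$l{\left(-2 \right)} + 64 \left(-67\right) = \left(-4 + 3 \left(-2\right)\right) + 64 \left(-67\right) = \left(-4 - 6\right) - 4288 = -10 - 4288 = -4298$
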